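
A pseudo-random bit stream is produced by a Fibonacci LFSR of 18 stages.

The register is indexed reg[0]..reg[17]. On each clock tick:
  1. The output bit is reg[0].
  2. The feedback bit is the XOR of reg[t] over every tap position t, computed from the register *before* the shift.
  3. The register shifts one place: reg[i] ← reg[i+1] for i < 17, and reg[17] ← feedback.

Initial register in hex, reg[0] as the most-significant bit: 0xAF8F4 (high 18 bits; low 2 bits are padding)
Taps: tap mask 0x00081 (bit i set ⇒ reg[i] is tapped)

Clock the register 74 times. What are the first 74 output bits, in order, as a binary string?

10101111100011110101101000001000100101111001000011010111111111101100101000

tick  register→output (feedback)
  0  101011111000111101→1 (0)
  1  010111110001111010→0 (1)
  2  101111100011110101→1 (1)
  3  011111000111101011→0 (0)
  4  111110001111010110→1 (1)
  5  111100011110101101→1 (0)
  6  111000111101011010→1 (0)
  7  110001111010110100→1 (0)
  8  100011110101101000→1 (0)
  9  000111101011010000→0 (0)
 10  001111010110100000→0 (1)
 11  011110101101000001→0 (0)
 12  111101011010000010→1 (0)
 13  111010110100000100→1 (0)
 14  110101101000001000→1 (1)
 15  101011010000010001→1 (0)
 16  010110100000100010→0 (0)
 17  101101000001000100→1 (1)
 18  011010000010001001→0 (0)
 19  110100000100010010→1 (1)
 20  101000001000100101→1 (1)
 21  010000010001001011→0 (1)
 22  100000100010010111→1 (1)
 23  000001000100101111→0 (0)
 24  000010001001011110→0 (0)
 25  000100010010111100→0 (1)
 26  001000100101111001→0 (0)
 27  010001001011110010→0 (0)
 28  100010010111100100→1 (0)
 29  000100101111001000→0 (0)
 30  001001011110010000→0 (1)
 31  010010111100100001→0 (1)
 32  100101111001000011→1 (0)
 33  001011110010000110→0 (1)
 34  010111100100001101→0 (0)
 35  101111001000011010→1 (1)
 36  011110010000110101→0 (1)
 37  111100100001101011→1 (1)
 38  111001000011010111→1 (1)
 39  110010000110101111→1 (1)
 40  100100001101011111→1 (1)
 41  001000011010111111→0 (1)
 42  010000110101111111→0 (1)
 43  100001101011111111→1 (1)
 44  000011010111111111→0 (1)
 45  000110101111111111→0 (0)
 46  001101011111111110→0 (1)
 47  011010111111111101→0 (1)
 48  110101111111111011→1 (0)
 49  101011111111110110→1 (0)
 50  010111111111101100→0 (1)
 51  101111111111011001→1 (0)
 52  011111111110110010→0 (1)
 53  111111111101100101→1 (0)
 54  111111111011001010→1 (0)
 55  111111110110010100→1 (0)
 56  111111101100101000→1 (1)
 57  111111011001010001→1 (0)
 58  111110110010100010→1 (0)
 59  111101100101000100→1 (1)
 60  111011001010001001→1 (1)
 61  110110010100010011→1 (0)
 62  101100101000100110→1 (1)
 63  011001010001001101→0 (1)
 64  110010100010011011→1 (1)
 65  100101000100110111→1 (1)
 66  001010001001101111→0 (0)
 67  010100010011011110→0 (1)
 68  101000100110111101→1 (1)
 69  010001001101111011→0 (0)
 70  100010011011110110→1 (0)
 71  000100110111101100→0 (1)
 72  001001101111011001→0 (0)
 73  010011011110110010→0 (1)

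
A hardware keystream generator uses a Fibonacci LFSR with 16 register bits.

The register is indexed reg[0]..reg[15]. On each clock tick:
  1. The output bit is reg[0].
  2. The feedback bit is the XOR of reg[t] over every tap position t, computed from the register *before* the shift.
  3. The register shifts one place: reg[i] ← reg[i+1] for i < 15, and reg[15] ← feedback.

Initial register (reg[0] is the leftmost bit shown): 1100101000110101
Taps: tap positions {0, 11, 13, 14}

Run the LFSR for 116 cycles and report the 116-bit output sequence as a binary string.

step | reg (before) | out | fb
   0 | 1100101000110101 | 1 | 1
   1 | 1001010001101011 | 1 | 0
   2 | 0010100011010110 | 0 | 1
   3 | 0101000110101101 | 0 | 1
   4 | 1010001101011011 | 1 | 1
   5 | 0100011010110111 | 0 | 1
   6 | 1000110101101111 | 1 | 1
   7 | 0001101011011111 | 0 | 1
   8 | 0011010110111111 | 0 | 1
   9 | 0110101101111111 | 0 | 1
  10 | 1101011011111111 | 1 | 0
  11 | 1010110111111110 | 1 | 0
  12 | 0101101111111100 | 0 | 0
  13 | 1011011111111000 | 1 | 0
  14 | 0110111111110000 | 0 | 1
  15 | 1101111111100001 | 1 | 1
  16 | 1011111111000011 | 1 | 0
  17 | 0111111110000110 | 0 | 0
  18 | 1111111100001100 | 1 | 0
  19 | 1111111000011000 | 1 | 0
  20 | 1111110000110000 | 1 | 0
  21 | 1111100001100000 | 1 | 1
  22 | 1111000011000001 | 1 | 1
  23 | 1110000110000011 | 1 | 0
  24 | 1100001100000110 | 1 | 1
  25 | 1000011000001101 | 1 | 0
  26 | 0000110000011010 | 0 | 0
  27 | 0001100000110100 | 0 | 0
  28 | 0011000001101000 | 0 | 0
  29 | 0110000011010000 | 0 | 1
  30 | 1100000110100001 | 1 | 1
  31 | 1000001101000011 | 1 | 0
  32 | 0000011010000110 | 0 | 0
  33 | 0000110100001100 | 0 | 1
  34 | 0001101000011001 | 0 | 1
  35 | 0011010000110011 | 0 | 0
  36 | 0110100001100110 | 0 | 0
  37 | 1101000011001100 | 1 | 0
  38 | 1010000110011000 | 1 | 0
  39 | 0100001100110000 | 0 | 1
  40 | 1000011001100001 | 1 | 1
  41 | 0000110011000011 | 0 | 1
  42 | 0001100110000111 | 0 | 0
  43 | 0011001100001110 | 0 | 0
  44 | 0110011000011100 | 0 | 0
  45 | 1100110000111000 | 1 | 0
  46 | 1001100001110000 | 1 | 0
  47 | 0011000011100000 | 0 | 0
  48 | 0110000111000000 | 0 | 0
  49 | 1100001110000000 | 1 | 1
  50 | 1000011100000001 | 1 | 1
  51 | 0000111000000011 | 0 | 1
  52 | 0001110000000111 | 0 | 0
  53 | 0011100000001110 | 0 | 0
  54 | 0111000000011100 | 0 | 0
  55 | 1110000000111000 | 1 | 0
  56 | 1100000001110000 | 1 | 0
  57 | 1000000011100000 | 1 | 1
  58 | 0000000111000001 | 0 | 0
  59 | 0000001110000010 | 0 | 1
  60 | 0000011100000101 | 0 | 1
  61 | 0000111000001011 | 0 | 1
  62 | 0001110000010111 | 0 | 1
  63 | 0011100000101111 | 0 | 0
  64 | 0111000001011110 | 0 | 1
  65 | 1110000010111101 | 1 | 1
  66 | 1100000101111011 | 1 | 1
  67 | 1000001011110111 | 1 | 0
  68 | 0000010111101110 | 0 | 0
  69 | 0000101111011100 | 0 | 0
  70 | 0001011110111000 | 0 | 1
  71 | 0010111101110001 | 0 | 1
  72 | 0101111011100011 | 0 | 1
  73 | 1011110111000111 | 1 | 1
  74 | 0111101110001111 | 0 | 0
  75 | 1111011100011110 | 1 | 0
  76 | 1110111000111100 | 1 | 1
  77 | 1101110001111001 | 1 | 0
  78 | 1011100011110010 | 1 | 1
  79 | 0111000111100101 | 0 | 1
  80 | 1110001111001011 | 1 | 0
  81 | 1100011110010110 | 1 | 0
  82 | 1000111100101100 | 1 | 0
  83 | 0001111001011000 | 0 | 1
  84 | 0011110010110001 | 0 | 1
  85 | 0111100101100011 | 0 | 1
  86 | 1111001011000111 | 1 | 1
  87 | 1110010110001111 | 1 | 1
  88 | 1100101100011111 | 1 | 0
  89 | 1001011000111110 | 1 | 0
  90 | 0010110001111100 | 0 | 0
  91 | 0101100011111000 | 0 | 1
  92 | 1011000111110001 | 1 | 0
  93 | 0110001111100010 | 0 | 1
  94 | 1100011111000101 | 1 | 0
  95 | 1000111110001010 | 1 | 0
  96 | 0001111100010100 | 0 | 0
  97 | 0011111000101000 | 0 | 0
  98 | 0111110001010000 | 0 | 1
  99 | 1111100010100001 | 1 | 1
 100 | 1111000101000011 | 1 | 0
 101 | 1110001010000110 | 1 | 1
 102 | 1100010100001101 | 1 | 0
 103 | 1000101000011010 | 1 | 1
 104 | 0001010000110101 | 0 | 0
 105 | 0010100001101010 | 0 | 1
 106 | 0101000011010101 | 0 | 0
 107 | 1010000110101010 | 1 | 0
 108 | 0100001101010100 | 0 | 0
 109 | 1000011010101000 | 1 | 1
 110 | 0000110101010001 | 0 | 1
 111 | 0001101010100011 | 0 | 1
 112 | 0011010101000111 | 0 | 0
 113 | 0110101010001110 | 0 | 0
 114 | 1101010100011100 | 1 | 1
 115 | 1010101000111001 | 1 | 0

11001010001101011011111111000011000001101000011001100001110000000111000001011110111000111100101100011111000101000011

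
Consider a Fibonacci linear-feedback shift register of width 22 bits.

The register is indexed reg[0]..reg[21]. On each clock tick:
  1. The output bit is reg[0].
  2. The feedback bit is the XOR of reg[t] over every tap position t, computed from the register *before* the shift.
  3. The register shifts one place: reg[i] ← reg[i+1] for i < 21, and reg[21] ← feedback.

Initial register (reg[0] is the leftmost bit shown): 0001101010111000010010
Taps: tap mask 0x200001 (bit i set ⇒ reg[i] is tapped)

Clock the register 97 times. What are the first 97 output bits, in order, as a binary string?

0001101010111000010010000100110010111110001111100010001101010000101011110000100110000011001010000

tick  register→output (feedback)
  0  0001101010111000010010→0 (0)
  1  0011010101110000100100→0 (0)
  2  0110101011100001001000→0 (0)
  3  1101010111000010010000→1 (1)
  4  1010101110000100100001→1 (0)
  5  0101011100001001000010→0 (0)
  6  1010111000010010000100→1 (1)
  7  0101110000100100001001→0 (1)
  8  1011100001001000010011→1 (0)
  9  0111000010010000100110→0 (0)
 10  1110000100100001001100→1 (1)
 11  1100001001000010011001→1 (0)
 12  1000010010000100110010→1 (1)
 13  0000100100001001100101→0 (1)
 14  0001001000010011001011→0 (1)
 15  0010010000100110010111→0 (1)
 16  0100100001001100101111→0 (1)
 17  1001000010011001011111→1 (0)
 18  0010000100110010111110→0 (0)
 19  0100001001100101111100→0 (0)
 20  1000010011001011111000→1 (1)
 21  0000100110010111110001→0 (1)
 22  0001001100101111100011→0 (1)
 23  0010011001011111000111→0 (1)
 24  0100110010111110001111→0 (1)
 25  1001100101111100011111→1 (0)
 26  0011001011111000111110→0 (0)
 27  0110010111110001111100→0 (0)
 28  1100101111100011111000→1 (1)
 29  1001011111000111110001→1 (0)
 30  0010111110001111100010→0 (0)
 31  0101111100011111000100→0 (0)
 32  1011111000111110001000→1 (1)
 33  0111110001111100010001→0 (1)
 34  1111100011111000100011→1 (0)
 35  1111000111110001000110→1 (1)
 36  1110001111100010001101→1 (0)
 37  1100011111000100011010→1 (1)
 38  1000111110001000110101→1 (0)
 39  0001111100010001101010→0 (0)
 40  0011111000100011010100→0 (0)
 41  0111110001000110101000→0 (0)
 42  1111100010001101010000→1 (1)
 43  1111000100011010100001→1 (0)
 44  1110001000110101000010→1 (1)
 45  1100010001101010000101→1 (0)
 46  1000100011010100001010→1 (1)
 47  0001000110101000010101→0 (1)
 48  0010001101010000101011→0 (1)
 49  0100011010100001010111→0 (1)
 50  1000110101000010101111→1 (0)
 51  0001101010000101011110→0 (0)
 52  0011010100001010111100→0 (0)
 53  0110101000010101111000→0 (0)
 54  1101010000101011110000→1 (1)
 55  1010100001010111100001→1 (0)
 56  0101000010101111000010→0 (0)
 57  1010000101011110000100→1 (1)
 58  0100001010111100001001→0 (1)
 59  1000010101111000010011→1 (0)
 60  0000101011110000100110→0 (0)
 61  0001010111100001001100→0 (0)
 62  0010101111000010011000→0 (0)
 63  0101011110000100110000→0 (0)
 64  1010111100001001100000→1 (1)
 65  0101111000010011000001→0 (1)
 66  1011110000100110000011→1 (0)
 67  0111100001001100000110→0 (0)
 68  1111000010011000001100→1 (1)
 69  1110000100110000011001→1 (0)
 70  1100001001100000110010→1 (1)
 71  1000010011000001100101→1 (0)
 72  0000100110000011001010→0 (0)
 73  0001001100000110010100→0 (0)
 74  0010011000001100101000→0 (0)
 75  0100110000011001010000→0 (0)
 76  1001100000110010100000→1 (1)
 77  0011000001100101000001→0 (1)
 78  0110000011001010000011→0 (1)
 79  1100000110010100000111→1 (0)
 80  1000001100101000001110→1 (1)
 81  0000011001010000011101→0 (1)
 82  0000110010100000111011→0 (1)
 83  0001100101000001110111→0 (1)
 84  0011001010000011101111→0 (1)
 85  0110010100000111011111→0 (1)
 86  1100101000001110111111→1 (0)
 87  1001010000011101111110→1 (1)
 88  0010100000111011111101→0 (1)
 89  0101000001110111111011→0 (1)
 90  1010000011101111110111→1 (0)
 91  0100000111011111101110→0 (0)
 92  1000001110111111011100→1 (1)
 93  0000011101111110111001→0 (1)
 94  0000111011111101110011→0 (1)
 95  0001110111111011100111→0 (1)
 96  0011101111110111001111→0 (1)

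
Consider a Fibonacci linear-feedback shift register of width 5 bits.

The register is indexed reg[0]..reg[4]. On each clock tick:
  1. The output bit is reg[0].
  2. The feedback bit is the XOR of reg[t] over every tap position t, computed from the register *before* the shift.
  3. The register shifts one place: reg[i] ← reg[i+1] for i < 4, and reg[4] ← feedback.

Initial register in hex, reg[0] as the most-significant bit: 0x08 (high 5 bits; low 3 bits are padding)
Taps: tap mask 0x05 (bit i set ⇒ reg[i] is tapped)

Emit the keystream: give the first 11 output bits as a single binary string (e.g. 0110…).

00001001011

tick  register→output (feedback)
  0  00001→0 (0)
  1  00010→0 (0)
  2  00100→0 (1)
  3  01001→0 (0)
  4  10010→1 (1)
  5  00101→0 (1)
  6  01011→0 (0)
  7  10110→1 (0)
  8  01100→0 (1)
  9  11001→1 (1)
 10  10011→1 (1)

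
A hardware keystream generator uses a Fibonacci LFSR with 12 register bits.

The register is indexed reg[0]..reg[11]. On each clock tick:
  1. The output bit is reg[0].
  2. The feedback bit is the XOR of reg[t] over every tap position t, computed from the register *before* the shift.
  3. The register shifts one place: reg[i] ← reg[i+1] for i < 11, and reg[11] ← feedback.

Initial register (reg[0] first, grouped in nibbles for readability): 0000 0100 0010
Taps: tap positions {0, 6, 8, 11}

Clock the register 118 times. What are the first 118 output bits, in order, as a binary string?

0000010000100011010100111000001000011110110110100011101101010010100110110101111000110100010110101111111011010001001011

step | reg (before) | out | fb
   0 | 000001000010 | 0 | 0
   1 | 000010000100 | 0 | 0
   2 | 000100001000 | 0 | 1
   3 | 001000010001 | 0 | 1
   4 | 010000100011 | 0 | 0
   5 | 100001000110 | 1 | 1
   6 | 000010001101 | 0 | 0
   7 | 000100011010 | 0 | 1
   8 | 001000110101 | 0 | 0
   9 | 010001101010 | 0 | 0
  10 | 100011010100 | 1 | 1
  11 | 000110101001 | 0 | 1
  12 | 001101010011 | 0 | 1
  13 | 011010100111 | 0 | 0
  14 | 110101001110 | 1 | 0
  15 | 101010011100 | 1 | 0
  16 | 010100111000 | 0 | 0
  17 | 101001110000 | 1 | 0
  18 | 010011100000 | 0 | 1
  19 | 100111000001 | 1 | 0
  20 | 001110000010 | 0 | 0
  21 | 011100000100 | 0 | 0
  22 | 111000001000 | 1 | 0
  23 | 110000010000 | 1 | 1
  24 | 100000100001 | 1 | 1
  25 | 000001000011 | 0 | 1
  26 | 000010000111 | 0 | 1
  27 | 000100001111 | 0 | 0
  28 | 001000011110 | 0 | 1
  29 | 010000111101 | 0 | 1
  30 | 100001111011 | 1 | 0
  31 | 000011110110 | 0 | 1
  32 | 000111101101 | 0 | 1
  33 | 001111011011 | 0 | 0
  34 | 011110110110 | 0 | 1
  35 | 111101101101 | 1 | 0
  36 | 111011011010 | 1 | 0
  37 | 110110110100 | 1 | 0
  38 | 101101101000 | 1 | 1
  39 | 011011010001 | 0 | 1
  40 | 110110100011 | 1 | 1
  41 | 101101000111 | 1 | 0
  42 | 011010001110 | 0 | 1
  43 | 110100011101 | 1 | 1
  44 | 101000111011 | 1 | 0
  45 | 010001110110 | 0 | 1
  46 | 100011101101 | 1 | 0
  47 | 000111011010 | 0 | 1
  48 | 001110110101 | 0 | 0
  49 | 011101101010 | 0 | 0
  50 | 111011010100 | 1 | 1
  51 | 110110101001 | 1 | 0
  52 | 101101010010 | 1 | 1
  53 | 011010100101 | 0 | 0
  54 | 110101001010 | 1 | 0
  55 | 101010010100 | 1 | 1
  56 | 010100101001 | 0 | 1
  57 | 101001010011 | 1 | 0
  58 | 010010100110 | 0 | 1
  59 | 100101001101 | 1 | 1
  60 | 001010011011 | 0 | 0
  61 | 010100110110 | 0 | 1
  62 | 101001101101 | 1 | 0
  63 | 010011011010 | 0 | 1
  64 | 100110110101 | 1 | 1
  65 | 001101101011 | 0 | 1
  66 | 011011010111 | 0 | 1
  67 | 110110101111 | 1 | 0
  68 | 101101011110 | 1 | 0
  69 | 011010111100 | 0 | 0
  70 | 110101111000 | 1 | 1
  71 | 101011110001 | 1 | 1
  72 | 010111100011 | 0 | 0
  73 | 101111000110 | 1 | 1
  74 | 011110001101 | 0 | 0
  75 | 111100011010 | 1 | 0
  76 | 111000110100 | 1 | 0
  77 | 110001101000 | 1 | 1
  78 | 100011010001 | 1 | 0
  79 | 000110100010 | 0 | 1
  80 | 001101000101 | 0 | 1
  81 | 011010001011 | 0 | 0
  82 | 110100010110 | 1 | 1
  83 | 101000101101 | 1 | 0
  84 | 010001011010 | 0 | 1
  85 | 100010110101 | 1 | 1
  86 | 000101101011 | 0 | 1
  87 | 001011010111 | 0 | 1
  88 | 010110101111 | 0 | 1
  89 | 101101011111 | 1 | 1
  90 | 011010111111 | 0 | 1
  91 | 110101111111 | 1 | 0
  92 | 101011111110 | 1 | 1
  93 | 010111111101 | 0 | 1
  94 | 101111111011 | 1 | 0
  95 | 011111110110 | 0 | 1
  96 | 111111101101 | 1 | 0
  97 | 111111011010 | 1 | 0
  98 | 111110110100 | 1 | 0
  99 | 111101101000 | 1 | 1
 100 | 111011010001 | 1 | 0
 101 | 110110100010 | 1 | 0
 102 | 101101000100 | 1 | 1
 103 | 011010001001 | 0 | 0
 104 | 110100010010 | 1 | 1
 105 | 101000100101 | 1 | 1
 106 | 010001001011 | 0 | 0
 107 | 100010010110 | 1 | 1
 108 | 000100101101 | 0 | 1
 109 | 001001011011 | 0 | 0
 110 | 010010110110 | 0 | 1
 111 | 100101101101 | 1 | 0
 112 | 001011011010 | 0 | 1
 113 | 010110110101 | 0 | 0
 114 | 101101101010 | 1 | 1
 115 | 011011010101 | 0 | 1
 116 | 110110101011 | 1 | 0
 117 | 101101010110 | 1 | 1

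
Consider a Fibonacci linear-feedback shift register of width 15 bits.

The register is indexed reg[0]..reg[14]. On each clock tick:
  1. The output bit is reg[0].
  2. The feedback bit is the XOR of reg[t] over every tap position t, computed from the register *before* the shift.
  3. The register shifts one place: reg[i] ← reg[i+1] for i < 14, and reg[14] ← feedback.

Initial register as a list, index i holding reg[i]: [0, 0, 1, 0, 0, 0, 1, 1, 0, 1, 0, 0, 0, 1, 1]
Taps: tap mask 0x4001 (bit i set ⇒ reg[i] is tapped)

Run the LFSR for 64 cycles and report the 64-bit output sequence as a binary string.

0010001101000111100001001111010111110001010011010100001100010011

step | reg (before) | out | fb
   0 | 001000110100011 | 0 | 1
   1 | 010001101000111 | 0 | 1
   2 | 100011010001111 | 1 | 0
   3 | 000110100011110 | 0 | 0
   4 | 001101000111100 | 0 | 0
   5 | 011010001111000 | 0 | 0
   6 | 110100011110000 | 1 | 1
   7 | 101000111100001 | 1 | 0
   8 | 010001111000010 | 0 | 0
   9 | 100011110000100 | 1 | 1
  10 | 000111100001001 | 0 | 1
  11 | 001111000010011 | 0 | 1
  12 | 011110000100111 | 0 | 1
  13 | 111100001001111 | 1 | 0
  14 | 111000010011110 | 1 | 1
  15 | 110000100111101 | 1 | 0
  16 | 100001001111010 | 1 | 1
  17 | 000010011110101 | 0 | 1
  18 | 000100111101011 | 0 | 1
  19 | 001001111010111 | 0 | 1
  20 | 010011110101111 | 0 | 1
  21 | 100111101011111 | 1 | 0
  22 | 001111010111110 | 0 | 0
  23 | 011110101111100 | 0 | 0
  24 | 111101011111000 | 1 | 1
  25 | 111010111110001 | 1 | 0
  26 | 110101111100010 | 1 | 1
  27 | 101011111000101 | 1 | 0
  28 | 010111110001010 | 0 | 0
  29 | 101111100010100 | 1 | 1
  30 | 011111000101001 | 0 | 1
  31 | 111110001010011 | 1 | 0
  32 | 111100010100110 | 1 | 1
  33 | 111000101001101 | 1 | 0
  34 | 110001010011010 | 1 | 1
  35 | 100010100110101 | 1 | 0
  36 | 000101001101010 | 0 | 0
  37 | 001010011010100 | 0 | 0
  38 | 010100110101000 | 0 | 0
  39 | 101001101010000 | 1 | 1
  40 | 010011010100001 | 0 | 1
  41 | 100110101000011 | 1 | 0
  42 | 001101010000110 | 0 | 0
  43 | 011010100001100 | 0 | 0
  44 | 110101000011000 | 1 | 1
  45 | 101010000110001 | 1 | 0
  46 | 010100001100010 | 0 | 0
  47 | 101000011000100 | 1 | 1
  48 | 010000110001001 | 0 | 1
  49 | 100001100010011 | 1 | 0
  50 | 000011000100110 | 0 | 0
  51 | 000110001001100 | 0 | 0
  52 | 001100010011000 | 0 | 0
  53 | 011000100110000 | 0 | 0
  54 | 110001001100000 | 1 | 1
  55 | 100010011000001 | 1 | 0
  56 | 000100110000010 | 0 | 0
  57 | 001001100000100 | 0 | 0
  58 | 010011000001000 | 0 | 0
  59 | 100110000010000 | 1 | 1
  60 | 001100000100001 | 0 | 1
  61 | 011000001000011 | 0 | 1
  62 | 110000010000111 | 1 | 0
  63 | 100000100001110 | 1 | 1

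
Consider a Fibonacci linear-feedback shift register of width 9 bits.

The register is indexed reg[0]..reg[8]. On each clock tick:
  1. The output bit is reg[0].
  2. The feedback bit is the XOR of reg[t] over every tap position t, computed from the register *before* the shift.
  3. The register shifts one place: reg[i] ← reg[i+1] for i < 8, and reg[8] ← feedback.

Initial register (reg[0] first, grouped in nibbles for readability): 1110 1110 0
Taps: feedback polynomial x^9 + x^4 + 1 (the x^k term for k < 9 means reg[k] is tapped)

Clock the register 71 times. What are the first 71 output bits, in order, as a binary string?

step | reg (before) | out | fb
   0 | 111011100 | 1 | 0
   1 | 110111000 | 1 | 0
   2 | 101110000 | 1 | 0
   3 | 011100000 | 0 | 0
   4 | 111000000 | 1 | 1
   5 | 110000001 | 1 | 1
   6 | 100000011 | 1 | 1
   7 | 000000111 | 0 | 0
   8 | 000001110 | 0 | 0
   9 | 000011100 | 0 | 1
  10 | 000111001 | 0 | 1
  11 | 001110011 | 0 | 1
  12 | 011100111 | 0 | 0
  13 | 111001110 | 1 | 1
  14 | 110011101 | 1 | 0
  15 | 100111010 | 1 | 0
  16 | 001110100 | 0 | 1
  17 | 011101001 | 0 | 0
  18 | 111010010 | 1 | 0
  19 | 110100100 | 1 | 1
  20 | 101001001 | 1 | 1
  21 | 010010011 | 0 | 1
  22 | 100100111 | 1 | 1
  23 | 001001111 | 0 | 0
  24 | 010011110 | 0 | 1
  25 | 100111101 | 1 | 0
  26 | 001111010 | 0 | 1
  27 | 011110101 | 0 | 1
  28 | 111101011 | 1 | 1
  29 | 111010111 | 1 | 0
  30 | 110101110 | 1 | 1
  31 | 101011101 | 1 | 0
  32 | 010111010 | 0 | 1
  33 | 101110101 | 1 | 0
  34 | 011101010 | 0 | 0
  35 | 111010100 | 1 | 0
  36 | 110101000 | 1 | 1
  37 | 101010001 | 1 | 0
  38 | 010100010 | 0 | 0
  39 | 101000100 | 1 | 1
  40 | 010001001 | 0 | 0
  41 | 100010010 | 1 | 0
  42 | 000100100 | 0 | 0
  43 | 001001000 | 0 | 0
  44 | 010010000 | 0 | 1
  45 | 100100001 | 1 | 1
  46 | 001000011 | 0 | 0
  47 | 010000110 | 0 | 0
  48 | 100001100 | 1 | 1
  49 | 000011001 | 0 | 1
  50 | 000110011 | 0 | 1
  51 | 001100111 | 0 | 0
  52 | 011001110 | 0 | 0
  53 | 110011100 | 1 | 0
  54 | 100111000 | 1 | 0
  55 | 001110000 | 0 | 1
  56 | 011100001 | 0 | 0
  57 | 111000010 | 1 | 1
  58 | 110000101 | 1 | 1
  59 | 100001011 | 1 | 1
  60 | 000010111 | 0 | 1
  61 | 000101111 | 0 | 0
  62 | 001011110 | 0 | 1
  63 | 010111101 | 0 | 1
  64 | 101111011 | 1 | 0
  65 | 011110110 | 0 | 1
  66 | 111101101 | 1 | 1
  67 | 111011011 | 1 | 0
  68 | 110110110 | 1 | 0
  69 | 101101100 | 1 | 1
  70 | 011011001 | 0 | 1

11101110000001110011101001001111010111010100010010000110011100001011110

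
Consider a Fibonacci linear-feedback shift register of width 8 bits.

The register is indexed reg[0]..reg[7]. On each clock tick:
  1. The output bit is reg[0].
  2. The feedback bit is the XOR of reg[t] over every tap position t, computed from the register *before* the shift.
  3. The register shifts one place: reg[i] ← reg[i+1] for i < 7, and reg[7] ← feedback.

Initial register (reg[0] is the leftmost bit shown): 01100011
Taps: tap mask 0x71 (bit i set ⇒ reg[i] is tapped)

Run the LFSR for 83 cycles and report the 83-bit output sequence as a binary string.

step | reg (before) | out | fb
   0 | 01100011 | 0 | 1
   1 | 11000111 | 1 | 1
   2 | 10001111 | 1 | 0
   3 | 00011110 | 0 | 1
   4 | 00111101 | 0 | 0
   5 | 01111010 | 0 | 0
   6 | 11110100 | 1 | 0
   7 | 11101000 | 1 | 0
   8 | 11010000 | 1 | 1
   9 | 10100001 | 1 | 1
  10 | 01000011 | 0 | 1
  11 | 10000111 | 1 | 1
  12 | 00001111 | 0 | 1
  13 | 00011111 | 0 | 1
  14 | 00111111 | 0 | 1
  15 | 01111111 | 0 | 1
  16 | 11111111 | 1 | 0
  17 | 11111110 | 1 | 0
  18 | 11111100 | 1 | 1
  19 | 11111001 | 1 | 0
  20 | 11110010 | 1 | 0
  21 | 11100100 | 1 | 0
  22 | 11001000 | 1 | 0
  23 | 10010000 | 1 | 1
  24 | 00100001 | 0 | 0
  25 | 01000010 | 0 | 1
  26 | 10000101 | 1 | 0
  27 | 00001010 | 0 | 0
  28 | 00010100 | 0 | 1
  29 | 00101001 | 0 | 1
  30 | 01010011 | 0 | 1
  31 | 10100111 | 1 | 1
  32 | 01001111 | 0 | 1
  33 | 10011111 | 1 | 0
  34 | 00111110 | 0 | 1
  35 | 01111101 | 0 | 0
  36 | 11111010 | 1 | 1
  37 | 11110101 | 1 | 0
  38 | 11101010 | 1 | 1
  39 | 11010101 | 1 | 0
  40 | 10101010 | 1 | 1
  41 | 01010101 | 0 | 1
  42 | 10101011 | 1 | 1
  43 | 01010111 | 0 | 0
  44 | 10101110 | 1 | 0
  45 | 01011100 | 0 | 0
  46 | 10111000 | 1 | 0
  47 | 01110000 | 0 | 0
  48 | 11100000 | 1 | 1
  49 | 11000001 | 1 | 1
  50 | 10000011 | 1 | 0
  51 | 00000110 | 0 | 0
  52 | 00001100 | 0 | 0
  53 | 00011000 | 0 | 1
  54 | 00110001 | 0 | 0
  55 | 01100010 | 0 | 1
  56 | 11000101 | 1 | 0
  57 | 10001010 | 1 | 1
  58 | 00010101 | 0 | 1
  59 | 00101011 | 0 | 0
  60 | 01010110 | 0 | 0
  61 | 10101100 | 1 | 1
  62 | 01011001 | 0 | 1
  63 | 10110011 | 1 | 0
  64 | 01100110 | 0 | 0
  65 | 11001100 | 1 | 1
  66 | 10011001 | 1 | 0
  67 | 00110010 | 0 | 1
  68 | 01100101 | 0 | 1
  69 | 11001011 | 1 | 1
  70 | 10010111 | 1 | 1
  71 | 00101111 | 0 | 1
  72 | 01011111 | 0 | 1
  73 | 10111111 | 1 | 0
  74 | 01111110 | 0 | 1
  75 | 11111101 | 1 | 1
  76 | 11111011 | 1 | 1
  77 | 11110111 | 1 | 1
  78 | 11101111 | 1 | 0
  79 | 11011110 | 1 | 0
  80 | 10111100 | 1 | 1
  81 | 01111001 | 0 | 1
  82 | 11110011 | 1 | 0

01100011110100001111111100100001010011111010101011100000110001010110011001011111101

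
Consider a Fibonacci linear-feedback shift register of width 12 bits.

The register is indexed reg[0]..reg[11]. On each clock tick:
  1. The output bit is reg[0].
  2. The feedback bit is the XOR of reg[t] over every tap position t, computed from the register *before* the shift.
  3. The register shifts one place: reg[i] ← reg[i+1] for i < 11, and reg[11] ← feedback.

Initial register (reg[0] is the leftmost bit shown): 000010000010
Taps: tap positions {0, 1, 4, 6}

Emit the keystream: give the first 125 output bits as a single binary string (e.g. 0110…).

00001000001010010000101010010001001011101010001100010001000001100010111000110001110100111011101000011110100001101010010010001

tick  register→output (feedback)
  0  000010000010→0 (1)
  1  000100000101→0 (0)
  2  001000001010→0 (0)
  3  010000010100→0 (1)
  4  100000101001→1 (0)
  5  000001010010→0 (0)
  6  000010100100→0 (0)
  7  000101001000→0 (0)
  8  001010010000→0 (1)
  9  010100100001→0 (0)
 10  101001000010→1 (1)
 11  010010000101→0 (0)
 12  100100001010→1 (1)
 13  001000010101→0 (0)
 14  010000101010→0 (0)
 15  100001010100→1 (1)
 16  000010101001→0 (0)
 17  000101010010→0 (0)
 18  001010100100→0 (0)
 19  010101001000→0 (1)
 20  101010010001→1 (0)
 21  010100100010→0 (0)
 22  101001000100→1 (1)
 23  010010001001→0 (0)
 24  100100010010→1 (1)
 25  001000100101→0 (1)
 26  010001001011→0 (1)
 27  100010010111→1 (0)
 28  000100101110→0 (1)
 29  001001011101→0 (0)
 30  010010111010→0 (1)
 31  100101110101→1 (0)
 32  001011101010→0 (0)
 33  010111010100→0 (0)
 34  101110101000→1 (1)
 35  011101010001→0 (1)
 36  111010100011→1 (0)
 37  110101000110→1 (0)
 38  101010001100→1 (0)
 39  010100011000→0 (1)
 40  101000110001→1 (0)
 41  010001100010→0 (0)
 42  100011000100→1 (0)
 43  000110001000→0 (1)
 44  001100010001→0 (0)
 45  011000100010→0 (0)
 46  110001000100→1 (0)
 47  100010001000→1 (0)
 48  000100010000→0 (0)
 49  001000100000→0 (1)
 50  010001000001→0 (1)
 51  100010000011→1 (0)
 52  000100000110→0 (0)
 53  001000001100→0 (0)
 54  010000011000→0 (1)
 55  100000110001→1 (0)
 56  000001100010→0 (1)
 57  000011000101→0 (1)
 58  000110001011→0 (1)
 59  001100010111→0 (0)
 60  011000101110→0 (0)
 61  110001011100→1 (0)
 62  100010111000→1 (1)
 63  000101110001→0 (1)
 64  001011100011→0 (0)
 65  010111000110→0 (0)
 66  101110001100→1 (0)
 67  011100011000→0 (1)
 68  111000110001→1 (1)
 69  110001100011→1 (1)
 70  100011000111→1 (0)
 71  000110001110→0 (1)
 72  001100011101→0 (0)
 73  011000111010→0 (0)
 74  110001110100→1 (1)
 75  100011101001→1 (1)
 76  000111010011→0 (1)
 77  001110100111→0 (0)
 78  011101001110→0 (1)
 79  111010011101→1 (1)
 80  110100111011→1 (1)
 81  101001110111→1 (0)
 82  010011101110→0 (1)
 83  100111011101→1 (0)
 84  001110111010→0 (0)
 85  011101110100→0 (0)
 86  111011101000→1 (0)
 87  110111010000→1 (1)
 88  101110100001→1 (1)
 89  011101000011→0 (1)
 90  111010000111→1 (1)
 91  110100001111→1 (0)
 92  101000011110→1 (1)
 93  010000111101→0 (0)
 94  100001111010→1 (0)
 95  000011110100→0 (0)
 96  000111101000→0 (0)
 97  001111010000→0 (1)
 98  011110100001→0 (1)
 99  111101000011→1 (0)
100  111010000110→1 (1)
101  110100001101→1 (0)
102  101000011010→1 (1)
103  010000110101→0 (0)
104  100001101010→1 (0)
105  000011010100→0 (1)
106  000110101001→0 (0)
107  001101010010→0 (0)
108  011010100100→0 (1)
109  110101001001→1 (0)
110  101010010010→1 (0)
111  010100100100→0 (0)
112  101001001000→1 (1)
113  010010010001→0 (0)
114  100100100010→1 (0)
115  001001000100→0 (0)
116  010010001000→0 (0)
117  100100010000→1 (1)
118  001000100001→0 (1)
119  010001000011→0 (1)
120  100010000111→1 (0)
121  000100001110→0 (0)
122  001000011100→0 (0)
123  010000111000→0 (0)
124  100001110000→1 (0)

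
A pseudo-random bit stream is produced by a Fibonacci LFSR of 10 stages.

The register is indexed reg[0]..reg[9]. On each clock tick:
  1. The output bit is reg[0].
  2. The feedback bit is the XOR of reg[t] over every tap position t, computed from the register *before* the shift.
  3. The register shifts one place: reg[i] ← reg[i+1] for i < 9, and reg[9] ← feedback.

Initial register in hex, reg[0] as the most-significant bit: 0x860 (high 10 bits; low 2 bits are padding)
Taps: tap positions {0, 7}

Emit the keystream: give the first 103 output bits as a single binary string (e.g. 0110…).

step | reg (before) | out | fb
   0 | 1000011000 | 1 | 1
   1 | 0000110001 | 0 | 0
   2 | 0001100010 | 0 | 0
   3 | 0011000100 | 0 | 1
   4 | 0110001001 | 0 | 0
   5 | 1100010010 | 1 | 1
   6 | 1000100101 | 1 | 0
   7 | 0001001010 | 0 | 0
   8 | 0010010100 | 0 | 1
   9 | 0100101001 | 0 | 0
  10 | 1001010010 | 1 | 1
  11 | 0010100101 | 0 | 1
  12 | 0101001011 | 0 | 0
  13 | 1010010110 | 1 | 0
  14 | 0100101100 | 0 | 1
  15 | 1001011001 | 1 | 1
  16 | 0010110011 | 0 | 0
  17 | 0101100110 | 0 | 1
  18 | 1011001101 | 1 | 0
  19 | 0110011010 | 0 | 0
  20 | 1100110100 | 1 | 0
  21 | 1001101000 | 1 | 1
  22 | 0011010001 | 0 | 0
  23 | 0110100010 | 0 | 0
  24 | 1101000100 | 1 | 0
  25 | 1010001000 | 1 | 1
  26 | 0100010001 | 0 | 0
  27 | 1000100010 | 1 | 1
  28 | 0001000101 | 0 | 1
  29 | 0010001011 | 0 | 0
  30 | 0100010110 | 0 | 1
  31 | 1000101101 | 1 | 0
  32 | 0001011010 | 0 | 0
  33 | 0010110100 | 0 | 1
  34 | 0101101001 | 0 | 0
  35 | 1011010010 | 1 | 1
  36 | 0110100101 | 0 | 1
  37 | 1101001011 | 1 | 1
  38 | 1010010111 | 1 | 0
  39 | 0100101110 | 0 | 1
  40 | 1001011101 | 1 | 0
  41 | 0010111010 | 0 | 0
  42 | 0101110100 | 0 | 1
  43 | 1011101001 | 1 | 1
  44 | 0111010011 | 0 | 0
  45 | 1110100110 | 1 | 0
  46 | 1101001100 | 1 | 0
  47 | 1010011000 | 1 | 1
  48 | 0100110001 | 0 | 0
  49 | 1001100010 | 1 | 1
  50 | 0011000101 | 0 | 1
  51 | 0110001011 | 0 | 0
  52 | 1100010110 | 1 | 0
  53 | 1000101100 | 1 | 0
  54 | 0001011000 | 0 | 0
  55 | 0010110000 | 0 | 0
  56 | 0101100000 | 0 | 0
  57 | 1011000000 | 1 | 1
  58 | 0110000001 | 0 | 0
  59 | 1100000010 | 1 | 1
  60 | 1000000101 | 1 | 0
  61 | 0000001010 | 0 | 0
  62 | 0000010100 | 0 | 1
  63 | 0000101001 | 0 | 0
  64 | 0001010010 | 0 | 0
  65 | 0010100100 | 0 | 1
  66 | 0101001001 | 0 | 0
  67 | 1010010010 | 1 | 1
  68 | 0100100101 | 0 | 1
  69 | 1001001011 | 1 | 1
  70 | 0010010111 | 0 | 1
  71 | 0100101111 | 0 | 1
  72 | 1001011111 | 1 | 0
  73 | 0010111110 | 0 | 1
  74 | 0101111101 | 0 | 1
  75 | 1011111011 | 1 | 1
  76 | 0111110111 | 0 | 1
  77 | 1111101111 | 1 | 0
  78 | 1111011110 | 1 | 0
  79 | 1110111100 | 1 | 0
  80 | 1101111000 | 1 | 1
  81 | 1011110001 | 1 | 1
  82 | 0111100011 | 0 | 0
  83 | 1111000110 | 1 | 0
  84 | 1110001100 | 1 | 0
  85 | 1100011000 | 1 | 1
  86 | 1000110001 | 1 | 1
  87 | 0001100011 | 0 | 0
  88 | 0011000110 | 0 | 1
  89 | 0110001101 | 0 | 1
  90 | 1100011011 | 1 | 1
  91 | 1000110111 | 1 | 0
  92 | 0001101110 | 0 | 1
  93 | 0011011101 | 0 | 1
  94 | 0110111011 | 0 | 0
  95 | 1101110110 | 1 | 0
  96 | 1011101100 | 1 | 0
  97 | 0111011000 | 0 | 0
  98 | 1110110000 | 1 | 1
  99 | 1101100001 | 1 | 1
 100 | 1011000011 | 1 | 1
 101 | 0110000111 | 0 | 1
 102 | 1100001111 | 1 | 0

1000011000100101001011001101000100010110100101110100110001011000000101001001011111011110001100011011101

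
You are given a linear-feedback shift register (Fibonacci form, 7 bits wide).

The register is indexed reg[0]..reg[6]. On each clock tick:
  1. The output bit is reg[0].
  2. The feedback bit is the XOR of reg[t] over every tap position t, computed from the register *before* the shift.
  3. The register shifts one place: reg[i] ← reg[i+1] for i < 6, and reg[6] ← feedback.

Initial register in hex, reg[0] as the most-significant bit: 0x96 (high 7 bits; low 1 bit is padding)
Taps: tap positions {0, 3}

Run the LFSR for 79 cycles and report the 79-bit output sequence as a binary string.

tick  register→output (feedback)
  0  1001011→1 (0)
  1  0010110→0 (0)
  2  0101100→0 (1)
  3  1011001→1 (0)
  4  0110010→0 (0)
  5  1100100→1 (1)
  6  1001001→1 (0)
  7  0010010→0 (0)
  8  0100100→0 (0)
  9  1001000→1 (0)
 10  0010000→0 (0)
 11  0100000→0 (0)
 12  1000000→1 (1)
 13  0000001→0 (0)
 14  0000010→0 (0)
 15  0000100→0 (0)
 16  0001000→0 (1)
 17  0010001→0 (0)
 18  0100010→0 (0)
 19  1000100→1 (1)
 20  0001001→0 (1)
 21  0010011→0 (0)
 22  0100110→0 (0)
 23  1001100→1 (0)
 24  0011000→0 (1)
 25  0110001→0 (0)
 26  1100010→1 (1)
 27  1000101→1 (1)
 28  0001011→0 (1)
 29  0010111→0 (0)
 30  0101110→0 (1)
 31  1011101→1 (0)
 32  0111010→0 (1)
 33  1110101→1 (1)
 34  1101011→1 (0)
 35  1010110→1 (1)
 36  0101101→0 (1)
 37  1011011→1 (0)
 38  0110110→0 (0)
 39  1101100→1 (0)
 40  1011000→1 (0)
 41  0110000→0 (0)
 42  1100000→1 (1)
 43  1000001→1 (1)
 44  0000011→0 (0)
 45  0000110→0 (0)
 46  0001100→0 (1)
 47  0011001→0 (1)
 48  0110011→0 (0)
 49  1100110→1 (1)
 50  1001101→1 (0)
 51  0011010→0 (1)
 52  0110101→0 (0)
 53  1101010→1 (0)
 54  1010100→1 (1)
 55  0101001→0 (1)
 56  1010011→1 (1)
 57  0100111→0 (0)
 58  1001110→1 (0)
 59  0011100→0 (1)
 60  0111001→0 (1)
 61  1110011→1 (1)
 62  1100111→1 (1)
 63  1001111→1 (0)
 64  0011110→0 (1)
 65  0111101→0 (1)
 66  1111011→1 (0)
 67  1110110→1 (1)
 68  1101101→1 (0)
 69  1011010→1 (0)
 70  0110100→0 (0)
 71  1101000→1 (0)
 72  1010000→1 (1)
 73  0100001→0 (0)
 74  1000010→1 (1)
 75  0000101→0 (0)
 76  0001010→0 (1)
 77  0010101→0 (0)
 78  0101010→0 (1)

1001011001001000000100010011000101110101101100000110011010100111001111011010000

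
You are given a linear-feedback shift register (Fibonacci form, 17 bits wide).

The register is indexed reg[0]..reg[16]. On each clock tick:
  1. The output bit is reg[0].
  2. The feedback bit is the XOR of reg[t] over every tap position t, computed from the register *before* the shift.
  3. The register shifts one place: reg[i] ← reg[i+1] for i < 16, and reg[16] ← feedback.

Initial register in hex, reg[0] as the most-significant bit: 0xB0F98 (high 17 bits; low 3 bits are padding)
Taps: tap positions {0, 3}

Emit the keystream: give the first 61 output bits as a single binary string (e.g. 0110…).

1011000011111001100110111001101010100011101001111101111101001

k : reg_k → out_k, fb_k
0: 10110000111110011 → 1, fb=0
1: 01100001111100110 → 0, fb=0
2: 11000011111001100 → 1, fb=1
3: 10000111110011001 → 1, fb=1
4: 00001111100110011 → 0, fb=0
5: 00011111001100110 → 0, fb=1
6: 00111110011001101 → 0, fb=1
7: 01111100110011011 → 0, fb=1
8: 11111001100110111 → 1, fb=0
9: 11110011001101110 → 1, fb=0
10: 11100110011011100 → 1, fb=1
11: 11001100110111001 → 1, fb=1
12: 10011001101110011 → 1, fb=0
13: 00110011011100110 → 0, fb=1
14: 01100110111001101 → 0, fb=0
15: 11001101110011010 → 1, fb=1
16: 10011011100110101 → 1, fb=0
17: 00110111001101010 → 0, fb=1
18: 01101110011010101 → 0, fb=0
19: 11011100110101010 → 1, fb=0
20: 10111001101010100 → 1, fb=0
21: 01110011010101000 → 0, fb=1
22: 11100110101010001 → 1, fb=1
23: 11001101010100011 → 1, fb=1
24: 10011010101000111 → 1, fb=0
25: 00110101010001110 → 0, fb=1
26: 01101010100011101 → 0, fb=0
27: 11010101000111010 → 1, fb=0
28: 10101010001110100 → 1, fb=1
29: 01010100011101001 → 0, fb=1
30: 10101000111010011 → 1, fb=1
31: 01010001110100111 → 0, fb=1
32: 10100011101001111 → 1, fb=1
33: 01000111010011111 → 0, fb=0
34: 10001110100111110 → 1, fb=1
35: 00011101001111101 → 0, fb=1
36: 00111010011111011 → 0, fb=1
37: 01110100111110111 → 0, fb=1
38: 11101001111101111 → 1, fb=1
39: 11010011111011111 → 1, fb=0
40: 10100111110111110 → 1, fb=1
41: 01001111101111101 → 0, fb=0
42: 10011111011111010 → 1, fb=0
43: 00111110111110100 → 0, fb=1
44: 01111101111101001 → 0, fb=1
45: 11111011111010011 → 1, fb=0
46: 11110111110100110 → 1, fb=0
47: 11101111101001100 → 1, fb=1
48: 11011111010011001 → 1, fb=0
49: 10111110100110010 → 1, fb=0
50: 01111101001100100 → 0, fb=1
51: 11111010011001001 → 1, fb=0
52: 11110100110010010 → 1, fb=0
53: 11101001100100100 → 1, fb=1
54: 11010011001001001 → 1, fb=0
55: 10100110010010010 → 1, fb=1
56: 01001100100100101 → 0, fb=0
57: 10011001001001010 → 1, fb=0
58: 00110010010010100 → 0, fb=1
59: 01100100100101001 → 0, fb=0
60: 11001001001010010 → 1, fb=1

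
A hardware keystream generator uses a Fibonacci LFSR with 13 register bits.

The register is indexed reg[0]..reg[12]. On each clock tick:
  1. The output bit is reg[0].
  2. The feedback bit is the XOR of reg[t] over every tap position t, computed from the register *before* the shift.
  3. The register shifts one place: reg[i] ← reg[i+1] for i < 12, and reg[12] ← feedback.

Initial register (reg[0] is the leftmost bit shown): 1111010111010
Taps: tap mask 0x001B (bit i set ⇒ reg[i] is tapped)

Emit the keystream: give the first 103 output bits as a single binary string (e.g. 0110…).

1111010111010111011011011010000000001111000001001100101100111101101110111000010101000111100011000110000

step | reg (before) | out | fb
   0 | 1111010111010 | 1 | 1
   1 | 1110101110101 | 1 | 1
   2 | 1101011101011 | 1 | 1
   3 | 1010111010111 | 1 | 0
   4 | 0101110101110 | 0 | 1
   5 | 1011101011101 | 1 | 1
   6 | 0111010111011 | 0 | 0
   7 | 1110101110110 | 1 | 1
   8 | 1101011101101 | 1 | 1
   9 | 1010111011011 | 1 | 0
  10 | 0101110110110 | 0 | 1
  11 | 1011101101101 | 1 | 1
  12 | 0111011011011 | 0 | 0
  13 | 1110110110110 | 1 | 1
  14 | 1101101101101 | 1 | 0
  15 | 1011011011010 | 1 | 0
  16 | 0110110110100 | 0 | 0
  17 | 1101101101000 | 1 | 0
  18 | 1011011010000 | 1 | 0
  19 | 0110110100000 | 0 | 0
  20 | 1101101000000 | 1 | 0
  21 | 1011010000000 | 1 | 0
  22 | 0110100000000 | 0 | 0
  23 | 1101000000000 | 1 | 1
  24 | 1010000000001 | 1 | 1
  25 | 0100000000011 | 0 | 1
  26 | 1000000000111 | 1 | 1
  27 | 0000000001111 | 0 | 0
  28 | 0000000011110 | 0 | 0
  29 | 0000000111100 | 0 | 0
  30 | 0000001111000 | 0 | 0
  31 | 0000011110000 | 0 | 0
  32 | 0000111100000 | 0 | 1
  33 | 0001111000001 | 0 | 0
  34 | 0011110000010 | 0 | 0
  35 | 0111100000100 | 0 | 1
  36 | 1111000001001 | 1 | 1
  37 | 1110000010011 | 1 | 0
  38 | 1100000100110 | 1 | 0
  39 | 1000001001100 | 1 | 1
  40 | 0000010011001 | 0 | 0
  41 | 0000100110010 | 0 | 1
  42 | 0001001100101 | 0 | 1
  43 | 0010011001011 | 0 | 0
  44 | 0100110010110 | 0 | 0
  45 | 1001100101100 | 1 | 1
  46 | 0011001011001 | 0 | 1
  47 | 0110010110011 | 0 | 1
  48 | 1100101100111 | 1 | 1
  49 | 1001011001111 | 1 | 0
  50 | 0010110011110 | 0 | 1
  51 | 0101100111101 | 0 | 1
  52 | 1011001111011 | 1 | 0
  53 | 0110011110110 | 0 | 1
  54 | 1100111101101 | 1 | 1
  55 | 1001111011011 | 1 | 1
  56 | 0011110110111 | 0 | 0
  57 | 0111101101110 | 0 | 1
  58 | 1111011011101 | 1 | 1
  59 | 1110110111011 | 1 | 1
  60 | 1101101110111 | 1 | 0
  61 | 1011011101110 | 1 | 0
  62 | 0110111011100 | 0 | 0
  63 | 1101110111000 | 1 | 0
  64 | 1011101110000 | 1 | 1
  65 | 0111011100001 | 0 | 0
  66 | 1110111000010 | 1 | 1
  67 | 1101110000101 | 1 | 0
  68 | 1011100001010 | 1 | 1
  69 | 0111000010101 | 0 | 0
  70 | 1110000101010 | 1 | 0
  71 | 1100001010100 | 1 | 0
  72 | 1000010101000 | 1 | 1
  73 | 0000101010001 | 0 | 1
  74 | 0001010100011 | 0 | 1
  75 | 0010101000111 | 0 | 1
  76 | 0101010001111 | 0 | 0
  77 | 1010100011110 | 1 | 0
  78 | 0101000111100 | 0 | 0
  79 | 1010001111000 | 1 | 1
  80 | 0100011110001 | 0 | 1
  81 | 1000111100011 | 1 | 0
  82 | 0001111000110 | 0 | 0
  83 | 0011110001100 | 0 | 0
  84 | 0111100011000 | 0 | 1
  85 | 1111000110001 | 1 | 1
  86 | 1110001100011 | 1 | 0
  87 | 1100011000110 | 1 | 0
  88 | 1000110001100 | 1 | 0
  89 | 0001100011000 | 0 | 0
  90 | 0011000110000 | 0 | 1
  91 | 0110001100001 | 0 | 1
  92 | 1100011000011 | 1 | 0
  93 | 1000110000110 | 1 | 0
  94 | 0001100001100 | 0 | 0
  95 | 0011000011000 | 0 | 1
  96 | 0110000110001 | 0 | 1
  97 | 1100001100011 | 1 | 0
  98 | 1000011000110 | 1 | 1
  99 | 0000110001101 | 0 | 1
 100 | 0001100011011 | 0 | 0
 101 | 0011000110110 | 0 | 1
 102 | 0110001101101 | 0 | 1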